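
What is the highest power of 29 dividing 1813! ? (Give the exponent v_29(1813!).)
v_29(1813!) = 64

Legendre's formula: v_p(n!) = Σ_{k ≥ 1} ⌊n / p^k⌋. For p = 29, n = 1813, the terms are:
  ⌊1813/29^1⌋ = ⌊1813/29⌋ = 62
  ⌊1813/29^2⌋ = ⌊1813/841⌋ = 2
(the next term ⌊1813/29^3⌋ = 0, terminating the sum). Summing: v_29(1813!) = 62 + 2 = 64.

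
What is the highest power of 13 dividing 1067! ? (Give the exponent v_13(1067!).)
v_13(1067!) = 88

Legendre's formula: v_p(n!) = Σ_{k ≥ 1} ⌊n / p^k⌋. For p = 13, n = 1067, the terms are:
  ⌊1067/13^1⌋ = ⌊1067/13⌋ = 82
  ⌊1067/13^2⌋ = ⌊1067/169⌋ = 6
(the next term ⌊1067/13^3⌋ = 0, terminating the sum). Summing: v_13(1067!) = 82 + 6 = 88.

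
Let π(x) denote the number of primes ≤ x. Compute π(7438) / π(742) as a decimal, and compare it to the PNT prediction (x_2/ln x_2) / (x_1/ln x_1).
π(7438)/π(742) = 942/131 ≈ 7.1908;  PNT prediction ≈ 7.4323.

π(742) = 131 and π(7438) = 942, so π(7438)/π(742) ≈ 7.1908. The PNT-predicted ratio is (7438/ln(7438)) / (742/ln(742)) ≈ 7.4323. The two agree to within a few percent, as expected.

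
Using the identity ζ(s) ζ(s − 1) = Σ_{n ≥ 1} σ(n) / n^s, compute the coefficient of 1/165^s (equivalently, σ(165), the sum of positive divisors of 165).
σ(165) = 288

In the product (Σ m^0/m^s)(Σ k / k^s) = Σ (Σ_{d | n} d) / n^s, the coefficient of 1/n^s is σ(n) = Σ_{d | n} d. For n = 165, divisors are [1, 3, 5, 11, 15, 33, 55, 165]; summing: σ(165) = 288.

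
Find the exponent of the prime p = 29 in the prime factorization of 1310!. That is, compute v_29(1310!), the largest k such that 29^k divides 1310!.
v_29(1310!) = 46

Legendre's formula: v_p(n!) = Σ_{k ≥ 1} ⌊n / p^k⌋. For p = 29, n = 1310, the terms are:
  ⌊1310/29^1⌋ = ⌊1310/29⌋ = 45
  ⌊1310/29^2⌋ = ⌊1310/841⌋ = 1
(the next term ⌊1310/29^3⌋ = 0, terminating the sum). Summing: v_29(1310!) = 45 + 1 = 46.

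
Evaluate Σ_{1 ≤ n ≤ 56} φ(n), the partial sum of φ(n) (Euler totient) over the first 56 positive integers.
Σ_{n ≤ 56} φ(n) = 964

Compute φ(n) for each 1 ≤ n ≤ 56: φ(1) = 1, φ(2) = 1, φ(3) = 2, φ(4) = 2, φ(5) = 4, φ(6) = 2, φ(7) = 6, φ(8) = 4, φ(9) = 6, φ(10) = 4, φ(11) = 10, φ(12) = 4, φ(13) = 12, φ(14) = 6, φ(15) = 8, φ(16) = 8, φ(17) = 16, φ(18) = 6, φ(19) = 18, φ(20) = 8, φ(21) = 12, φ(22) = 10, φ(23) = 22, φ(24) = 8, φ(25) = 20, φ(26) = 12, φ(27) = 18, φ(28) = 12, φ(29) = 28, φ(30) = 8, φ(31) = 30, φ(32) = 16, φ(33) = 20, φ(34) = 16, φ(35) = 24, φ(36) = 12, φ(37) = 36, φ(38) = 18, φ(39) = 24, φ(40) = 16, φ(41) = 40, φ(42) = 12, φ(43) = 42, φ(44) = 20, φ(45) = 24, φ(46) = 22, φ(47) = 46, φ(48) = 16, φ(49) = 42, φ(50) = 20, φ(51) = 32, φ(52) = 24, φ(53) = 52, φ(54) = 18, φ(55) = 40, φ(56) = 24. Summing all 56 values: 964. (Average order: Σ_{n ≤ x} φ(n) ~ (3/π²) x². For x = 56, (3/π²)·56² ≈ 953.23.)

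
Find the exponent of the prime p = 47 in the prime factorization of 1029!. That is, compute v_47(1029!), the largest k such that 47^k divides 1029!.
v_47(1029!) = 21

Legendre's formula: v_p(n!) = Σ_{k ≥ 1} ⌊n / p^k⌋. For p = 47, n = 1029, the terms are:
  ⌊1029/47^1⌋ = ⌊1029/47⌋ = 21
(the next term ⌊1029/47^2⌋ = 0, terminating the sum). Summing: v_47(1029!) = 21 = 21.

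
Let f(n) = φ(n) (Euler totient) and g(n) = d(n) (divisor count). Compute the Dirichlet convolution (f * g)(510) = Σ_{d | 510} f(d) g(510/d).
(φ * d)(510) = 1296

Divisors of 510: [1, 2, 3, 5, 6, 10, 15, 17, 30, 34, 51, 85, 102, 170, 255, 510]. For each d | 510:
  d = 1: φ(1) · d(510/1) = 1 · 16 = 16
  d = 2: φ(2) · d(510/2) = 1 · 8 = 8
  d = 3: φ(3) · d(510/3) = 2 · 8 = 16
  d = 5: φ(5) · d(510/5) = 4 · 8 = 32
  d = 6: φ(6) · d(510/6) = 2 · 4 = 8
  d = 10: φ(10) · d(510/10) = 4 · 4 = 16
  d = 15: φ(15) · d(510/15) = 8 · 4 = 32
  d = 17: φ(17) · d(510/17) = 16 · 8 = 128
  d = 30: φ(30) · d(510/30) = 8 · 2 = 16
  d = 34: φ(34) · d(510/34) = 16 · 4 = 64
  d = 51: φ(51) · d(510/51) = 32 · 4 = 128
  d = 85: φ(85) · d(510/85) = 64 · 4 = 256
  d = 102: φ(102) · d(510/102) = 32 · 2 = 64
  d = 170: φ(170) · d(510/170) = 64 · 2 = 128
  d = 255: φ(255) · d(510/255) = 128 · 2 = 256
  d = 510: φ(510) · d(510/510) = 128 · 1 = 128
Summing: (φ * d)(510) = 16 + 8 + 16 + 32 + 8 + 16 + 32 + 128 + 16 + 64 + 128 + 256 + 64 + 128 + 256 + 128 = 1296.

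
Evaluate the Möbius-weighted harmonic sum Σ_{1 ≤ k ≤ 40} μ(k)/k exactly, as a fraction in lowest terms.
Σ μ(k)/k = 124873406579/2473579378270

Values of μ(k) for 1 ≤ k ≤ 40: μ(1) = 1, μ(2) = -1, μ(3) = -1, μ(5) = -1, μ(6) = 1, μ(7) = -1, μ(10) = 1, μ(11) = -1, μ(13) = -1, μ(14) = 1, μ(15) = 1, μ(17) = -1, μ(19) = -1, μ(21) = 1, μ(22) = 1, μ(23) = -1, μ(26) = 1, μ(29) = -1, μ(30) = -1, μ(31) = -1, μ(33) = 1, μ(34) = 1, μ(35) = 1, μ(37) = -1, μ(38) = 1, μ(39) = 1, with μ = 0 on non-squarefree integers. Summing μ(k)/k for k where μ(k) ≠ 0 gives 124873406579/2473579378270 ≈ 0.0505. (PNT ⟺ this sum → 0 as n → ∞.)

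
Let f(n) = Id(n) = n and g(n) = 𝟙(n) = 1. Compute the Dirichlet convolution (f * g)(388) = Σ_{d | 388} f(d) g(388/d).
(Id * 𝟙)(388) = 686

Divisors of 388: [1, 2, 4, 97, 194, 388]. For each d | 388:
  d = 1: Id(1) · 𝟙(388/1) = 1 · 1 = 1
  d = 2: Id(2) · 𝟙(388/2) = 2 · 1 = 2
  d = 4: Id(4) · 𝟙(388/4) = 4 · 1 = 4
  d = 97: Id(97) · 𝟙(388/97) = 97 · 1 = 97
  d = 194: Id(194) · 𝟙(388/194) = 194 · 1 = 194
  d = 388: Id(388) · 𝟙(388/388) = 388 · 1 = 388
Summing: (Id * 𝟙)(388) = 1 + 2 + 4 + 97 + 194 + 388 = 686.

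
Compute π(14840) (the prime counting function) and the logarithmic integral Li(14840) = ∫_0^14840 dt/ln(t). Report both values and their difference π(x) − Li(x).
π(14840) = 1738;  Li(14840) ≈ 1759.98;  π(x) − Li(x) ≈ -21.98.

Direct count of primes ≤ 14840 gives π(14840) = 1738. Numerical evaluation of the logarithmic integral gives Li(14840) ≈ 1759.98. The difference π(x) − Li(x) ≈ -21.98 is typically negative for small/moderate x (Li(x) overestimates), though Littlewood's theorem shows this sign changes infinitely often.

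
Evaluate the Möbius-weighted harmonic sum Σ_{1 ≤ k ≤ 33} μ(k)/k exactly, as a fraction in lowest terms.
Σ μ(k)/k = -6504197377/200560490130

Values of μ(k) for 1 ≤ k ≤ 33: μ(1) = 1, μ(2) = -1, μ(3) = -1, μ(5) = -1, μ(6) = 1, μ(7) = -1, μ(10) = 1, μ(11) = -1, μ(13) = -1, μ(14) = 1, μ(15) = 1, μ(17) = -1, μ(19) = -1, μ(21) = 1, μ(22) = 1, μ(23) = -1, μ(26) = 1, μ(29) = -1, μ(30) = -1, μ(31) = -1, μ(33) = 1, with μ = 0 on non-squarefree integers. Summing μ(k)/k for k where μ(k) ≠ 0 gives -6504197377/200560490130 ≈ -0.0324. (PNT ⟺ this sum → 0 as n → ∞.)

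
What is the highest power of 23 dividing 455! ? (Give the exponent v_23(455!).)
v_23(455!) = 19

Legendre's formula: v_p(n!) = Σ_{k ≥ 1} ⌊n / p^k⌋. For p = 23, n = 455, the terms are:
  ⌊455/23^1⌋ = ⌊455/23⌋ = 19
(the next term ⌊455/23^2⌋ = 0, terminating the sum). Summing: v_23(455!) = 19 = 19.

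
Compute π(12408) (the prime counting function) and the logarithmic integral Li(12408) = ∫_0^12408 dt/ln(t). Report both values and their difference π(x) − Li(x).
π(12408) = 1480;  Li(12408) ≈ 1504.46;  π(x) − Li(x) ≈ -24.46.

Direct count of primes ≤ 12408 gives π(12408) = 1480. Numerical evaluation of the logarithmic integral gives Li(12408) ≈ 1504.46. The difference π(x) − Li(x) ≈ -24.46 is typically negative for small/moderate x (Li(x) overestimates), though Littlewood's theorem shows this sign changes infinitely often.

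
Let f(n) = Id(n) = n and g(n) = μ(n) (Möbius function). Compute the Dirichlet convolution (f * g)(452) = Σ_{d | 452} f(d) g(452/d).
(Id * μ)(452) = 224

Divisors of 452: [1, 2, 4, 113, 226, 452]. For each d | 452:
  d = 1: Id(1) · μ(452/1) = 1 · 0 = 0
  d = 2: Id(2) · μ(452/2) = 2 · 1 = 2
  d = 4: Id(4) · μ(452/4) = 4 · -1 = -4
  d = 113: Id(113) · μ(452/113) = 113 · 0 = 0
  d = 226: Id(226) · μ(452/226) = 226 · -1 = -226
  d = 452: Id(452) · μ(452/452) = 452 · 1 = 452
Summing: (Id * μ)(452) = 0 + 2 + -4 + 0 + -226 + 452 = 224.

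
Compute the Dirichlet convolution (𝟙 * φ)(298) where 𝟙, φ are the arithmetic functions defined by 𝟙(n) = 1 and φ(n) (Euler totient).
(𝟙 * φ)(298) = 298

Divisors of 298: [1, 2, 149, 298]. For each d | 298:
  d = 1: 𝟙(1) · φ(298/1) = 1 · 148 = 148
  d = 2: 𝟙(2) · φ(298/2) = 1 · 148 = 148
  d = 149: 𝟙(149) · φ(298/149) = 1 · 1 = 1
  d = 298: 𝟙(298) · φ(298/298) = 1 · 1 = 1
Summing: (𝟙 * φ)(298) = 148 + 148 + 1 + 1 = 298.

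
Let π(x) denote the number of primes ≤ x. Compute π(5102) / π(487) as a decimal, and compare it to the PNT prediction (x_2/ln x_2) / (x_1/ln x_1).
π(5102)/π(487) = 682/93 ≈ 7.3333;  PNT prediction ≈ 7.5937.

π(487) = 93 and π(5102) = 682, so π(5102)/π(487) ≈ 7.3333. The PNT-predicted ratio is (5102/ln(5102)) / (487/ln(487)) ≈ 7.5937. The two agree to within a few percent, as expected.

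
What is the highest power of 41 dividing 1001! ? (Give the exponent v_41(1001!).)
v_41(1001!) = 24

Legendre's formula: v_p(n!) = Σ_{k ≥ 1} ⌊n / p^k⌋. For p = 41, n = 1001, the terms are:
  ⌊1001/41^1⌋ = ⌊1001/41⌋ = 24
(the next term ⌊1001/41^2⌋ = 0, terminating the sum). Summing: v_41(1001!) = 24 = 24.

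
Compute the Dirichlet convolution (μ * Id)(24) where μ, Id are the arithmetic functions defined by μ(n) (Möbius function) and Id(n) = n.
(μ * Id)(24) = 8

Divisors of 24: [1, 2, 3, 4, 6, 8, 12, 24]. For each d | 24:
  d = 1: μ(1) · Id(24/1) = 1 · 24 = 24
  d = 2: μ(2) · Id(24/2) = -1 · 12 = -12
  d = 3: μ(3) · Id(24/3) = -1 · 8 = -8
  d = 4: μ(4) · Id(24/4) = 0 · 6 = 0
  d = 6: μ(6) · Id(24/6) = 1 · 4 = 4
  d = 8: μ(8) · Id(24/8) = 0 · 3 = 0
  d = 12: μ(12) · Id(24/12) = 0 · 2 = 0
  d = 24: μ(24) · Id(24/24) = 0 · 1 = 0
Summing: (μ * Id)(24) = 24 + -12 + -8 + 0 + 4 + 0 + 0 + 0 = 8.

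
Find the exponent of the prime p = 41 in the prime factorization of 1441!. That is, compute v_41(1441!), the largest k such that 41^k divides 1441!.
v_41(1441!) = 35

Legendre's formula: v_p(n!) = Σ_{k ≥ 1} ⌊n / p^k⌋. For p = 41, n = 1441, the terms are:
  ⌊1441/41^1⌋ = ⌊1441/41⌋ = 35
(the next term ⌊1441/41^2⌋ = 0, terminating the sum). Summing: v_41(1441!) = 35 = 35.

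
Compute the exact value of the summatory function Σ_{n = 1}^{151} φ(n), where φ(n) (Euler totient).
Σ_{n ≤ 151} φ(n) = 7008

Compute φ(n) for each 1 ≤ n ≤ 151: φ(1) = 1, φ(2) = 1, φ(3) = 2, φ(4) = 2, φ(5) = 4, φ(6) = 2, φ(7) = 6, φ(8) = 4, φ(9) = 6, φ(10) = 4, φ(11) = 10, φ(12) = 4, φ(13) = 12, φ(14) = 6, φ(15) = 8, φ(16) = 8, φ(17) = 16, φ(18) = 6, φ(19) = 18, φ(20) = 8, φ(21) = 12, φ(22) = 10, φ(23) = 22, φ(24) = 8, φ(25) = 20, φ(26) = 12, φ(27) = 18, φ(28) = 12, φ(29) = 28, φ(30) = 8, φ(31) = 30, φ(32) = 16, φ(33) = 20, φ(34) = 16, φ(35) = 24, φ(36) = 12, φ(37) = 36, φ(38) = 18, φ(39) = 24, φ(40) = 16, φ(41) = 40, φ(42) = 12, φ(43) = 42, φ(44) = 20, φ(45) = 24, φ(46) = 22, φ(47) = 46, φ(48) = 16, φ(49) = 42, φ(50) = 20, φ(51) = 32, φ(52) = 24, φ(53) = 52, φ(54) = 18, φ(55) = 40, φ(56) = 24, φ(57) = 36, φ(58) = 28, φ(59) = 58, φ(60) = 16, φ(61) = 60, φ(62) = 30, φ(63) = 36, φ(64) = 32, φ(65) = 48, φ(66) = 20, φ(67) = 66, φ(68) = 32, φ(69) = 44, φ(70) = 24, φ(71) = 70, φ(72) = 24, φ(73) = 72, φ(74) = 36, φ(75) = 40, φ(76) = 36, φ(77) = 60, φ(78) = 24, φ(79) = 78, φ(80) = 32, φ(81) = 54, φ(82) = 40, φ(83) = 82, φ(84) = 24, φ(85) = 64, φ(86) = 42, φ(87) = 56, φ(88) = 40, φ(89) = 88, φ(90) = 24, φ(91) = 72, φ(92) = 44, φ(93) = 60, φ(94) = 46, φ(95) = 72, φ(96) = 32, φ(97) = 96, φ(98) = 42, φ(99) = 60, φ(100) = 40, φ(101) = 100, φ(102) = 32, φ(103) = 102, φ(104) = 48, φ(105) = 48, φ(106) = 52, φ(107) = 106, φ(108) = 36, φ(109) = 108, φ(110) = 40, φ(111) = 72, φ(112) = 48, φ(113) = 112, φ(114) = 36, φ(115) = 88, φ(116) = 56, φ(117) = 72, φ(118) = 58, φ(119) = 96, φ(120) = 32, φ(121) = 110, φ(122) = 60, φ(123) = 80, φ(124) = 60, φ(125) = 100, φ(126) = 36, φ(127) = 126, φ(128) = 64, φ(129) = 84, φ(130) = 48, φ(131) = 130, φ(132) = 40, φ(133) = 108, φ(134) = 66, φ(135) = 72, φ(136) = 64, φ(137) = 136, φ(138) = 44, φ(139) = 138, φ(140) = 48, φ(141) = 92, φ(142) = 70, φ(143) = 120, φ(144) = 48, φ(145) = 112, φ(146) = 72, φ(147) = 84, φ(148) = 72, φ(149) = 148, φ(150) = 40, φ(151) = 150. Summing all 151 values: 7008. (Average order: Σ_{n ≤ x} φ(n) ~ (3/π²) x². For x = 151, (3/π²)·151² ≈ 6930.67.)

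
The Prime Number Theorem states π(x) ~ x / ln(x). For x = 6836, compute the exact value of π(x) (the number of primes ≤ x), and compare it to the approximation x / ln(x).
π(6836) = 880;  x/ln(x) ≈ 774.18;  relative error ≈ 12.02%.

Directly count primes up to 6836: π(6836) = 880. The PNT approximation gives 6836/ln(6836) ≈ 6836/8.82996 ≈ 774.18. Relative error (π(x) − x/ln(x)) / π(x) ≈ 12.02%; the approximation is known to undercount slightly (Li(x) is a better estimate).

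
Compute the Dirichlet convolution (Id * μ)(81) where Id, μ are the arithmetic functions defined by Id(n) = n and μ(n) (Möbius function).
(Id * μ)(81) = 54

Divisors of 81: [1, 3, 9, 27, 81]. For each d | 81:
  d = 1: Id(1) · μ(81/1) = 1 · 0 = 0
  d = 3: Id(3) · μ(81/3) = 3 · 0 = 0
  d = 9: Id(9) · μ(81/9) = 9 · 0 = 0
  d = 27: Id(27) · μ(81/27) = 27 · -1 = -27
  d = 81: Id(81) · μ(81/81) = 81 · 1 = 81
Summing: (Id * μ)(81) = 0 + 0 + 0 + -27 + 81 = 54.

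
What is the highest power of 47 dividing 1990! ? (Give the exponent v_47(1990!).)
v_47(1990!) = 42

Legendre's formula: v_p(n!) = Σ_{k ≥ 1} ⌊n / p^k⌋. For p = 47, n = 1990, the terms are:
  ⌊1990/47^1⌋ = ⌊1990/47⌋ = 42
(the next term ⌊1990/47^2⌋ = 0, terminating the sum). Summing: v_47(1990!) = 42 = 42.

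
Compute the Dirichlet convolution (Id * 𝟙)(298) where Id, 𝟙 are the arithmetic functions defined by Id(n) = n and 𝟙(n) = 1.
(Id * 𝟙)(298) = 450

Divisors of 298: [1, 2, 149, 298]. For each d | 298:
  d = 1: Id(1) · 𝟙(298/1) = 1 · 1 = 1
  d = 2: Id(2) · 𝟙(298/2) = 2 · 1 = 2
  d = 149: Id(149) · 𝟙(298/149) = 149 · 1 = 149
  d = 298: Id(298) · 𝟙(298/298) = 298 · 1 = 298
Summing: (Id * 𝟙)(298) = 1 + 2 + 149 + 298 = 450.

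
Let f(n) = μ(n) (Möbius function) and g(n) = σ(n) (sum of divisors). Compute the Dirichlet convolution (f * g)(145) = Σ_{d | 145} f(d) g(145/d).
(μ * σ)(145) = 145

Divisors of 145: [1, 5, 29, 145]. For each d | 145:
  d = 1: μ(1) · σ(145/1) = 1 · 180 = 180
  d = 5: μ(5) · σ(145/5) = -1 · 30 = -30
  d = 29: μ(29) · σ(145/29) = -1 · 6 = -6
  d = 145: μ(145) · σ(145/145) = 1 · 1 = 1
Summing: (μ * σ)(145) = 180 + -30 + -6 + 1 = 145.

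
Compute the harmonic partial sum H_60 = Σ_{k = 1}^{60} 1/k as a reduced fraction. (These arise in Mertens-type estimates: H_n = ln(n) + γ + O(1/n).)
H_60 = 15117092380124150817026911/3230237388259077233637600

Direct summation: H_60 = 1 + 1/2 + ... + 1/60. The least common denominator is lcm(1, ..., 60) = 9690712164777231700912800; over this denominator the numerator is 9690712164777231700912800 + 4845356082388615850456400 + 3230237388259077233637600 + 2422678041194307925228200 + 1938142432955446340182560 + 1615118694129538616818800 + 1384387452111033100130400 + 1211339020597153962614100 + 1076745796086359077879200 + 969071216477723170091280 + 880973833161566518264800 + 807559347064769308409400 + 745439397290556284685600 + 692193726055516550065200 + 646047477651815446727520 + 605669510298576981307050 + 570041892045719511818400 + 538372898043179538939600 + 510037482356696405311200 + 484535608238861585045640 + 461462484037011033376800 + 440486916580783259132400 + 421335311512053552213600 + 403779673532384654204700 + 387628486591089268036512 + 372719698645278142342800 + 358915265362119692626400 + 346096863027758275032600 + 334162488440594196583200 + 323023738825907723363760 + 312603618218620377448800 + 302834755149288490653525 + 293657944387188839421600 + 285020946022859755909200 + 276877490422206620026080 + 269186449021589769469800 + 261911139588573829754400 + 255018741178348202655600 + 248479799096852094895200 + 242267804119430792522820 + 236358833287249553680800 + 230731242018505516688400 + 225365399180865853509600 + 220243458290391629566200 + 215349159217271815575840 + 210667655756026776106800 + 206185365208026206402400 + 201889836766192327102350 + 197769636015861871447200 + 193814243295544634018256 + 190013964015239837272800 + 186359849322639071171400 + 182843625750513805677600 + 179457632681059846313200 + 176194766632313303652960 + 173048431513879137516300 + 170012494118898801770400 + 167081244220297098291600 + 164249358725037825439200 + 161511869412953861681880 = 45351277140372452451080733, so H_60 = 45351277140372452451080733/9690712164777231700912800; reducing by gcd(45351277140372452451080733, 9690712164777231700912800) = 3 gives 15117092380124150817026911/3230237388259077233637600 ≈ 4.67987. (The PNT-adjacent estimate ln(60) + γ ≈ 4.67156 matches within O(1/n).)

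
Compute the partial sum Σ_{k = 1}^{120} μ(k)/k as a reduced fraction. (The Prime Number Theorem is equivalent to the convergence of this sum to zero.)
Σ μ(k)/k = -57036343158881297864991132838495688289960443/6322010928083521557629041258308732498654937398

Values of μ(k) for 1 ≤ k ≤ 120: μ(1) = 1, μ(2) = -1, μ(3) = -1, μ(5) = -1, μ(6) = 1, μ(7) = -1, μ(10) = 1, μ(11) = -1, μ(13) = -1, μ(14) = 1, μ(15) = 1, μ(17) = -1, μ(19) = -1, μ(21) = 1, μ(22) = 1, μ(23) = -1, μ(26) = 1, μ(29) = -1, μ(30) = -1, μ(31) = -1, μ(33) = 1, μ(34) = 1, μ(35) = 1, μ(37) = -1, μ(38) = 1, μ(39) = 1, μ(41) = -1, μ(42) = -1, μ(43) = -1, μ(46) = 1, μ(47) = -1, μ(51) = 1, μ(53) = -1, μ(55) = 1, μ(57) = 1, μ(58) = 1, μ(59) = -1, μ(61) = -1, μ(62) = 1, μ(65) = 1, μ(66) = -1, μ(67) = -1, μ(69) = 1, μ(70) = -1, μ(71) = -1, μ(73) = -1, μ(74) = 1, μ(77) = 1, μ(78) = -1, μ(79) = -1, μ(82) = 1, μ(83) = -1, μ(85) = 1, μ(86) = 1, μ(87) = 1, μ(89) = -1, μ(91) = 1, μ(93) = 1, μ(94) = 1, μ(95) = 1, μ(97) = -1, μ(101) = -1, μ(102) = -1, μ(103) = -1, μ(105) = -1, μ(106) = 1, μ(107) = -1, μ(109) = -1, μ(110) = -1, μ(111) = 1, μ(113) = -1, μ(114) = -1, μ(115) = 1, μ(118) = 1, μ(119) = 1, with μ = 0 on non-squarefree integers. Summing μ(k)/k for k where μ(k) ≠ 0 gives -57036343158881297864991132838495688289960443/6322010928083521557629041258308732498654937398 ≈ -0.0090. (PNT ⟺ this sum → 0 as n → ∞.)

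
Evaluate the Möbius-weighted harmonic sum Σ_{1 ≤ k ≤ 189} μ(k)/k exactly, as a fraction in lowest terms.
Σ μ(k)/k = -27041902300620416603296223594221152327628829604011718275600551594065857/5397346292805549782720214077673687806275517530364350655459511599582614290

Values of μ(k) for 1 ≤ k ≤ 189: μ(1) = 1, μ(2) = -1, μ(3) = -1, μ(5) = -1, μ(6) = 1, μ(7) = -1, μ(10) = 1, μ(11) = -1, μ(13) = -1, μ(14) = 1, μ(15) = 1, μ(17) = -1, μ(19) = -1, μ(21) = 1, μ(22) = 1, μ(23) = -1, μ(26) = 1, μ(29) = -1, μ(30) = -1, μ(31) = -1, μ(33) = 1, μ(34) = 1, μ(35) = 1, μ(37) = -1, μ(38) = 1, μ(39) = 1, μ(41) = -1, μ(42) = -1, μ(43) = -1, μ(46) = 1, μ(47) = -1, μ(51) = 1, μ(53) = -1, μ(55) = 1, μ(57) = 1, μ(58) = 1, μ(59) = -1, μ(61) = -1, μ(62) = 1, μ(65) = 1, μ(66) = -1, μ(67) = -1, μ(69) = 1, μ(70) = -1, μ(71) = -1, μ(73) = -1, μ(74) = 1, μ(77) = 1, μ(78) = -1, μ(79) = -1, μ(82) = 1, μ(83) = -1, μ(85) = 1, μ(86) = 1, μ(87) = 1, μ(89) = -1, μ(91) = 1, μ(93) = 1, μ(94) = 1, μ(95) = 1, μ(97) = -1, μ(101) = -1, μ(102) = -1, μ(103) = -1, μ(105) = -1, μ(106) = 1, μ(107) = -1, μ(109) = -1, μ(110) = -1, μ(111) = 1, μ(113) = -1, μ(114) = -1, μ(115) = 1, μ(118) = 1, μ(119) = 1, μ(122) = 1, μ(123) = 1, μ(127) = -1, μ(129) = 1, μ(130) = -1, μ(131) = -1, μ(133) = 1, μ(134) = 1, μ(137) = -1, μ(138) = -1, μ(139) = -1, μ(141) = 1, μ(142) = 1, μ(143) = 1, μ(145) = 1, μ(146) = 1, μ(149) = -1, μ(151) = -1, μ(154) = -1, μ(155) = 1, μ(157) = -1, μ(158) = 1, μ(159) = 1, μ(161) = 1, μ(163) = -1, μ(165) = -1, μ(166) = 1, μ(167) = -1, μ(170) = -1, μ(173) = -1, μ(174) = -1, μ(177) = 1, μ(178) = 1, μ(179) = -1, μ(181) = -1, μ(182) = -1, μ(183) = 1, μ(185) = 1, μ(186) = -1, μ(187) = 1, with μ = 0 on non-squarefree integers. Summing μ(k)/k for k where μ(k) ≠ 0 gives -27041902300620416603296223594221152327628829604011718275600551594065857/5397346292805549782720214077673687806275517530364350655459511599582614290 ≈ -0.0050. (PNT ⟺ this sum → 0 as n → ∞.)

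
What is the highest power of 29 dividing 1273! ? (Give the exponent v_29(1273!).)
v_29(1273!) = 44

Legendre's formula: v_p(n!) = Σ_{k ≥ 1} ⌊n / p^k⌋. For p = 29, n = 1273, the terms are:
  ⌊1273/29^1⌋ = ⌊1273/29⌋ = 43
  ⌊1273/29^2⌋ = ⌊1273/841⌋ = 1
(the next term ⌊1273/29^3⌋ = 0, terminating the sum). Summing: v_29(1273!) = 43 + 1 = 44.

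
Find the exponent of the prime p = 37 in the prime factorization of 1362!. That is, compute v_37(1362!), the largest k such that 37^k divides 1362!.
v_37(1362!) = 36

Legendre's formula: v_p(n!) = Σ_{k ≥ 1} ⌊n / p^k⌋. For p = 37, n = 1362, the terms are:
  ⌊1362/37^1⌋ = ⌊1362/37⌋ = 36
(the next term ⌊1362/37^2⌋ = 0, terminating the sum). Summing: v_37(1362!) = 36 = 36.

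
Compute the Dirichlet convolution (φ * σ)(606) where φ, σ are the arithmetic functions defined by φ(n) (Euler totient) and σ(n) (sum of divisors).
(φ * σ)(606) = 4848

Divisors of 606: [1, 2, 3, 6, 101, 202, 303, 606]. For each d | 606:
  d = 1: φ(1) · σ(606/1) = 1 · 1224 = 1224
  d = 2: φ(2) · σ(606/2) = 1 · 408 = 408
  d = 3: φ(3) · σ(606/3) = 2 · 306 = 612
  d = 6: φ(6) · σ(606/6) = 2 · 102 = 204
  d = 101: φ(101) · σ(606/101) = 100 · 12 = 1200
  d = 202: φ(202) · σ(606/202) = 100 · 4 = 400
  d = 303: φ(303) · σ(606/303) = 200 · 3 = 600
  d = 606: φ(606) · σ(606/606) = 200 · 1 = 200
Summing: (φ * σ)(606) = 1224 + 408 + 612 + 204 + 1200 + 400 + 600 + 200 = 4848.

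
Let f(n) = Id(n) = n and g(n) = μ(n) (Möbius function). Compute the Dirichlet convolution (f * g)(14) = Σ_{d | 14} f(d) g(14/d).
(Id * μ)(14) = 6

Divisors of 14: [1, 2, 7, 14]. For each d | 14:
  d = 1: Id(1) · μ(14/1) = 1 · 1 = 1
  d = 2: Id(2) · μ(14/2) = 2 · -1 = -2
  d = 7: Id(7) · μ(14/7) = 7 · -1 = -7
  d = 14: Id(14) · μ(14/14) = 14 · 1 = 14
Summing: (Id * μ)(14) = 1 + -2 + -7 + 14 = 6.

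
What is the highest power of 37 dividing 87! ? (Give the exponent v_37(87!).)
v_37(87!) = 2

Legendre's formula: v_p(n!) = Σ_{k ≥ 1} ⌊n / p^k⌋. For p = 37, n = 87, the terms are:
  ⌊87/37^1⌋ = ⌊87/37⌋ = 2
(the next term ⌊87/37^2⌋ = 0, terminating the sum). Summing: v_37(87!) = 2 = 2.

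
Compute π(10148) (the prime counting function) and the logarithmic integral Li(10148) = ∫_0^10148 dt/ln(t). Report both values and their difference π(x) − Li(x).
π(10148) = 1245;  Li(10148) ≈ 1262.19;  π(x) − Li(x) ≈ -17.19.

Direct count of primes ≤ 10148 gives π(10148) = 1245. Numerical evaluation of the logarithmic integral gives Li(10148) ≈ 1262.19. The difference π(x) − Li(x) ≈ -17.19 is typically negative for small/moderate x (Li(x) overestimates), though Littlewood's theorem shows this sign changes infinitely often.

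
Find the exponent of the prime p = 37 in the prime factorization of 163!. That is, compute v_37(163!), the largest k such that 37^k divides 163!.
v_37(163!) = 4

Legendre's formula: v_p(n!) = Σ_{k ≥ 1} ⌊n / p^k⌋. For p = 37, n = 163, the terms are:
  ⌊163/37^1⌋ = ⌊163/37⌋ = 4
(the next term ⌊163/37^2⌋ = 0, terminating the sum). Summing: v_37(163!) = 4 = 4.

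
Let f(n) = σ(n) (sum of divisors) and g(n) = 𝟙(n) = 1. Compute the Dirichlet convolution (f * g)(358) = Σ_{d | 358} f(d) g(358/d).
(σ * 𝟙)(358) = 724

Divisors of 358: [1, 2, 179, 358]. For each d | 358:
  d = 1: σ(1) · 𝟙(358/1) = 1 · 1 = 1
  d = 2: σ(2) · 𝟙(358/2) = 3 · 1 = 3
  d = 179: σ(179) · 𝟙(358/179) = 180 · 1 = 180
  d = 358: σ(358) · 𝟙(358/358) = 540 · 1 = 540
Summing: (σ * 𝟙)(358) = 1 + 3 + 180 + 540 = 724.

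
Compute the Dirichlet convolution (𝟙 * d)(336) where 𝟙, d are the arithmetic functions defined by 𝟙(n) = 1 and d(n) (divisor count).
(𝟙 * d)(336) = 135

Divisors of 336: [1, 2, 3, 4, 6, 7, 8, 12, 14, 16, 21, 24, 28, 42, 48, 56, 84, 112, 168, 336]. For each d | 336:
  d = 1: 𝟙(1) · d(336/1) = 1 · 20 = 20
  d = 2: 𝟙(2) · d(336/2) = 1 · 16 = 16
  d = 3: 𝟙(3) · d(336/3) = 1 · 10 = 10
  d = 4: 𝟙(4) · d(336/4) = 1 · 12 = 12
  d = 6: 𝟙(6) · d(336/6) = 1 · 8 = 8
  d = 7: 𝟙(7) · d(336/7) = 1 · 10 = 10
  d = 8: 𝟙(8) · d(336/8) = 1 · 8 = 8
  d = 12: 𝟙(12) · d(336/12) = 1 · 6 = 6
  d = 14: 𝟙(14) · d(336/14) = 1 · 8 = 8
  d = 16: 𝟙(16) · d(336/16) = 1 · 4 = 4
  d = 21: 𝟙(21) · d(336/21) = 1 · 5 = 5
  d = 24: 𝟙(24) · d(336/24) = 1 · 4 = 4
  d = 28: 𝟙(28) · d(336/28) = 1 · 6 = 6
  d = 42: 𝟙(42) · d(336/42) = 1 · 4 = 4
  d = 48: 𝟙(48) · d(336/48) = 1 · 2 = 2
  d = 56: 𝟙(56) · d(336/56) = 1 · 4 = 4
  d = 84: 𝟙(84) · d(336/84) = 1 · 3 = 3
  d = 112: 𝟙(112) · d(336/112) = 1 · 2 = 2
  d = 168: 𝟙(168) · d(336/168) = 1 · 2 = 2
  d = 336: 𝟙(336) · d(336/336) = 1 · 1 = 1
Summing: (𝟙 * d)(336) = 20 + 16 + 10 + 12 + 8 + 10 + 8 + 6 + 8 + 4 + 5 + 4 + 6 + 4 + 2 + 4 + 3 + 2 + 2 + 1 = 135.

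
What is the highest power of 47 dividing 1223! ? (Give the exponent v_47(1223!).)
v_47(1223!) = 26

Legendre's formula: v_p(n!) = Σ_{k ≥ 1} ⌊n / p^k⌋. For p = 47, n = 1223, the terms are:
  ⌊1223/47^1⌋ = ⌊1223/47⌋ = 26
(the next term ⌊1223/47^2⌋ = 0, terminating the sum). Summing: v_47(1223!) = 26 = 26.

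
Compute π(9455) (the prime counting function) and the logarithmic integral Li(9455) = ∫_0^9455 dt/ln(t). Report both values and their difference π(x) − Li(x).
π(9455) = 1170;  Li(9455) ≈ 1186.79;  π(x) − Li(x) ≈ -16.79.

Direct count of primes ≤ 9455 gives π(9455) = 1170. Numerical evaluation of the logarithmic integral gives Li(9455) ≈ 1186.79. The difference π(x) − Li(x) ≈ -16.79 is typically negative for small/moderate x (Li(x) overestimates), though Littlewood's theorem shows this sign changes infinitely often.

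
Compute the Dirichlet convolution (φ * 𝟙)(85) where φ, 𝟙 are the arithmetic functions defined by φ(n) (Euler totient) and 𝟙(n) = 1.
(φ * 𝟙)(85) = 85

Divisors of 85: [1, 5, 17, 85]. For each d | 85:
  d = 1: φ(1) · 𝟙(85/1) = 1 · 1 = 1
  d = 5: φ(5) · 𝟙(85/5) = 4 · 1 = 4
  d = 17: φ(17) · 𝟙(85/17) = 16 · 1 = 16
  d = 85: φ(85) · 𝟙(85/85) = 64 · 1 = 64
Summing: (φ * 𝟙)(85) = 1 + 4 + 16 + 64 = 85.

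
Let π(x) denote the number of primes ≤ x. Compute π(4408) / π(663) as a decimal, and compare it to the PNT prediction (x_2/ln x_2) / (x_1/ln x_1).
π(4408)/π(663) = 599/121 ≈ 4.9504;  PNT prediction ≈ 5.1476.

π(663) = 121 and π(4408) = 599, so π(4408)/π(663) ≈ 4.9504. The PNT-predicted ratio is (4408/ln(4408)) / (663/ln(663)) ≈ 5.1476. The two agree to within a few percent, as expected.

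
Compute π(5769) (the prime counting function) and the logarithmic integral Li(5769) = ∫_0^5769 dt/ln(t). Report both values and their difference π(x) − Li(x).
π(5769) = 757;  Li(5769) ≈ 773.80;  π(x) − Li(x) ≈ -16.80.

Direct count of primes ≤ 5769 gives π(5769) = 757. Numerical evaluation of the logarithmic integral gives Li(5769) ≈ 773.80. The difference π(x) − Li(x) ≈ -16.80 is typically negative for small/moderate x (Li(x) overestimates), though Littlewood's theorem shows this sign changes infinitely often.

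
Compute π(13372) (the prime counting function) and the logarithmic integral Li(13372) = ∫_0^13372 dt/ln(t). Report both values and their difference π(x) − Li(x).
π(13372) = 1586;  Li(13372) ≈ 1606.32;  π(x) − Li(x) ≈ -20.32.

Direct count of primes ≤ 13372 gives π(13372) = 1586. Numerical evaluation of the logarithmic integral gives Li(13372) ≈ 1606.32. The difference π(x) − Li(x) ≈ -20.32 is typically negative for small/moderate x (Li(x) overestimates), though Littlewood's theorem shows this sign changes infinitely often.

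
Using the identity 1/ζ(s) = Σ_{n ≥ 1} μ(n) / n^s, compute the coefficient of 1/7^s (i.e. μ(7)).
μ(7) = -1

Factor n = 7 = 7. μ(n) = 0 if any exponent ≥ 2 (not squarefree); otherwise μ(n) = (−1)^{ω(n)} where ω(n) is the number of distinct prime factors. Applying: μ(7) = -1.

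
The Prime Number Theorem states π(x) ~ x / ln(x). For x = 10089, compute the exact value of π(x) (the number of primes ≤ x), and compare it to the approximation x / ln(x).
π(10089) = 1237;  x/ln(x) ≈ 1094.35;  relative error ≈ 11.53%.

Directly count primes up to 10089: π(10089) = 1237. The PNT approximation gives 10089/ln(10089) ≈ 10089/9.21920 ≈ 1094.35. Relative error (π(x) − x/ln(x)) / π(x) ≈ 11.53%; the approximation is known to undercount slightly (Li(x) is a better estimate).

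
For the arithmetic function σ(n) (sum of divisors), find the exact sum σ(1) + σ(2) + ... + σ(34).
Σ_{n ≤ 34} σ(n) = 959

Compute σ(n) for each 1 ≤ n ≤ 34: σ(1) = 1, σ(2) = 3, σ(3) = 4, σ(4) = 7, σ(5) = 6, σ(6) = 12, σ(7) = 8, σ(8) = 15, σ(9) = 13, σ(10) = 18, σ(11) = 12, σ(12) = 28, σ(13) = 14, σ(14) = 24, σ(15) = 24, σ(16) = 31, σ(17) = 18, σ(18) = 39, σ(19) = 20, σ(20) = 42, σ(21) = 32, σ(22) = 36, σ(23) = 24, σ(24) = 60, σ(25) = 31, σ(26) = 42, σ(27) = 40, σ(28) = 56, σ(29) = 30, σ(30) = 72, σ(31) = 32, σ(32) = 63, σ(33) = 48, σ(34) = 54. Summing all 34 values: 959. (Average order: Σ_{n ≤ x} σ(n) ~ (π²/12) x². For x = 34, (π²/12)·34² ≈ 950.77.)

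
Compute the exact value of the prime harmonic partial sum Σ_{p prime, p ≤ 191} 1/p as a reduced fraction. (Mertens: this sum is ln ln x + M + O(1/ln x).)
Σ 1/p = 1993491118321872720749042237885450777194444627325999952379378899379116158063/1030893141925860008499560888835674370998623848299590975192766715520279329390

π(191) = 43, so the primes ≤ 191 are [2, 3, 5, 7, 11, 13, 17, 19, 23, 29, 31, 37, 41, 43, 47, 53, 59, 61, 67, 71, 73, 79, 83, 89, 97, 101, 103, 107, 109, 113, 127, 131, 137, 139, 149, 151, 157, 163, 167, 173, 179, 181, 191]. Summing 1/p over these primes: 1993491118321872720749042237885450777194444627325999952379378899379116158063/1030893141925860008499560888835674370998623848299590975192766715520279329390 ≈ 1.9338. Mertens estimate ln ln(191) + 0.2615 ≈ 1.9202.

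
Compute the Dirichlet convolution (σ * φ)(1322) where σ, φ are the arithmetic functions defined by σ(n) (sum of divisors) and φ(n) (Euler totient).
(σ * φ)(1322) = 5288

Divisors of 1322: [1, 2, 661, 1322]. For each d | 1322:
  d = 1: σ(1) · φ(1322/1) = 1 · 660 = 660
  d = 2: σ(2) · φ(1322/2) = 3 · 660 = 1980
  d = 661: σ(661) · φ(1322/661) = 662 · 1 = 662
  d = 1322: σ(1322) · φ(1322/1322) = 1986 · 1 = 1986
Summing: (σ * φ)(1322) = 660 + 1980 + 662 + 1986 = 5288.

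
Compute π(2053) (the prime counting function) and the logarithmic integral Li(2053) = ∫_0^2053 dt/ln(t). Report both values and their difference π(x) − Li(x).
π(2053) = 310;  Li(2053) ≈ 321.77;  π(x) − Li(x) ≈ -11.77.

Direct count of primes ≤ 2053 gives π(2053) = 310. Numerical evaluation of the logarithmic integral gives Li(2053) ≈ 321.77. The difference π(x) − Li(x) ≈ -11.77 is typically negative for small/moderate x (Li(x) overestimates), though Littlewood's theorem shows this sign changes infinitely often.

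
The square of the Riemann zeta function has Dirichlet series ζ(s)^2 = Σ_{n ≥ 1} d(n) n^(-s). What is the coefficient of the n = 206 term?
d(206) = 4

ζ(s)^2 = (Σ 1/m^s)(Σ 1/k^s). The coefficient of 1/n^s in the product is the number of ordered pairs (m, k) with mk = n, which equals d(n). For n = 206, divisors are [1, 2, 103, 206], so d(206) = 4.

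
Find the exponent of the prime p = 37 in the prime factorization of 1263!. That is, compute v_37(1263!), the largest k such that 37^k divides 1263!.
v_37(1263!) = 34

Legendre's formula: v_p(n!) = Σ_{k ≥ 1} ⌊n / p^k⌋. For p = 37, n = 1263, the terms are:
  ⌊1263/37^1⌋ = ⌊1263/37⌋ = 34
(the next term ⌊1263/37^2⌋ = 0, terminating the sum). Summing: v_37(1263!) = 34 = 34.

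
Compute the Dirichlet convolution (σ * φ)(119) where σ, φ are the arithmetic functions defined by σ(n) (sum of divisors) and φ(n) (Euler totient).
(σ * φ)(119) = 476

Divisors of 119: [1, 7, 17, 119]. For each d | 119:
  d = 1: σ(1) · φ(119/1) = 1 · 96 = 96
  d = 7: σ(7) · φ(119/7) = 8 · 16 = 128
  d = 17: σ(17) · φ(119/17) = 18 · 6 = 108
  d = 119: σ(119) · φ(119/119) = 144 · 1 = 144
Summing: (σ * φ)(119) = 96 + 128 + 108 + 144 = 476.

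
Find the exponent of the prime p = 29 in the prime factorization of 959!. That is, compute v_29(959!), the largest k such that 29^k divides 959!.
v_29(959!) = 34

Legendre's formula: v_p(n!) = Σ_{k ≥ 1} ⌊n / p^k⌋. For p = 29, n = 959, the terms are:
  ⌊959/29^1⌋ = ⌊959/29⌋ = 33
  ⌊959/29^2⌋ = ⌊959/841⌋ = 1
(the next term ⌊959/29^3⌋ = 0, terminating the sum). Summing: v_29(959!) = 33 + 1 = 34.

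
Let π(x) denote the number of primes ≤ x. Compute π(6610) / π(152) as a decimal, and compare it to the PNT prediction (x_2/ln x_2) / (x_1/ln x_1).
π(6610)/π(152) = 854/36 ≈ 23.7222;  PNT prediction ≈ 24.8368.

π(152) = 36 and π(6610) = 854, so π(6610)/π(152) ≈ 23.7222. The PNT-predicted ratio is (6610/ln(6610)) / (152/ln(152)) ≈ 24.8368. The two agree to within a few percent, as expected.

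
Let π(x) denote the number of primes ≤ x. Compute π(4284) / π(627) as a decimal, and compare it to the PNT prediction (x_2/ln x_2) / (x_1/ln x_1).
π(4284)/π(627) = 588/114 ≈ 5.1579;  PNT prediction ≈ 5.2625.

π(627) = 114 and π(4284) = 588, so π(4284)/π(627) ≈ 5.1579. The PNT-predicted ratio is (4284/ln(4284)) / (627/ln(627)) ≈ 5.2625. The two agree to within a few percent, as expected.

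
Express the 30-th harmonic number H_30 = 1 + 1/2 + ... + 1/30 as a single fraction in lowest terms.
H_30 = 9304682830147/2329089562800

Direct summation: H_30 = 1 + 1/2 + ... + 1/30. The least common denominator is lcm(1, ..., 30) = 2329089562800; over this denominator the numerator is 2329089562800 + 1164544781400 + 776363187600 + 582272390700 + 465817912560 + 388181593800 + 332727080400 + 291136195350 + 258787729200 + 232908956280 + 211735414800 + 194090796900 + 179160735600 + 166363540200 + 155272637520 + 145568097675 + 137005268400 + 129393864600 + 122583661200 + 116454478140 + 110909026800 + 105867707400 + 101264763600 + 97045398450 + 93163582512 + 89580367800 + 86262576400 + 83181770100 + 80313433200 + 77636318760 = 9304682830147, so H_30 = 9304682830147/2329089562800 (already in lowest terms) ≈ 3.99499. (The PNT-adjacent estimate ln(30) + γ ≈ 3.97841 matches within O(1/n).)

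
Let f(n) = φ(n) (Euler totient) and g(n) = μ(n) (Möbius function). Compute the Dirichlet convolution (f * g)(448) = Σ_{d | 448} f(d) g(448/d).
(φ * μ)(448) = 80

Divisors of 448: [1, 2, 4, 7, 8, 14, 16, 28, 32, 56, 64, 112, 224, 448]. For each d | 448:
  d = 1: φ(1) · μ(448/1) = 1 · 0 = 0
  d = 2: φ(2) · μ(448/2) = 1 · 0 = 0
  d = 4: φ(4) · μ(448/4) = 2 · 0 = 0
  d = 7: φ(7) · μ(448/7) = 6 · 0 = 0
  d = 8: φ(8) · μ(448/8) = 4 · 0 = 0
  d = 14: φ(14) · μ(448/14) = 6 · 0 = 0
  d = 16: φ(16) · μ(448/16) = 8 · 0 = 0
  d = 28: φ(28) · μ(448/28) = 12 · 0 = 0
  d = 32: φ(32) · μ(448/32) = 16 · 1 = 16
  d = 56: φ(56) · μ(448/56) = 24 · 0 = 0
  d = 64: φ(64) · μ(448/64) = 32 · -1 = -32
  d = 112: φ(112) · μ(448/112) = 48 · 0 = 0
  d = 224: φ(224) · μ(448/224) = 96 · -1 = -96
  d = 448: φ(448) · μ(448/448) = 192 · 1 = 192
Summing: (φ * μ)(448) = 0 + 0 + 0 + 0 + 0 + 0 + 0 + 0 + 16 + 0 + -32 + 0 + -96 + 192 = 80.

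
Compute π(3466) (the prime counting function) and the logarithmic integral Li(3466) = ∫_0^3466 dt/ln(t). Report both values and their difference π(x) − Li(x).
π(3466) = 485;  Li(3466) ≈ 500.43;  π(x) − Li(x) ≈ -15.43.

Direct count of primes ≤ 3466 gives π(3466) = 485. Numerical evaluation of the logarithmic integral gives Li(3466) ≈ 500.43. The difference π(x) − Li(x) ≈ -15.43 is typically negative for small/moderate x (Li(x) overestimates), though Littlewood's theorem shows this sign changes infinitely often.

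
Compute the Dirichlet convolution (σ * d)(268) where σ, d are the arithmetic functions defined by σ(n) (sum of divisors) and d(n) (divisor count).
(σ * d)(268) = 1120

Divisors of 268: [1, 2, 4, 67, 134, 268]. For each d | 268:
  d = 1: σ(1) · d(268/1) = 1 · 6 = 6
  d = 2: σ(2) · d(268/2) = 3 · 4 = 12
  d = 4: σ(4) · d(268/4) = 7 · 2 = 14
  d = 67: σ(67) · d(268/67) = 68 · 3 = 204
  d = 134: σ(134) · d(268/134) = 204 · 2 = 408
  d = 268: σ(268) · d(268/268) = 476 · 1 = 476
Summing: (σ * d)(268) = 6 + 12 + 14 + 204 + 408 + 476 = 1120.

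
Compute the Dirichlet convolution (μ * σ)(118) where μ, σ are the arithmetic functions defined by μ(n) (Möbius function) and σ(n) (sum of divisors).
(μ * σ)(118) = 118

Divisors of 118: [1, 2, 59, 118]. For each d | 118:
  d = 1: μ(1) · σ(118/1) = 1 · 180 = 180
  d = 2: μ(2) · σ(118/2) = -1 · 60 = -60
  d = 59: μ(59) · σ(118/59) = -1 · 3 = -3
  d = 118: μ(118) · σ(118/118) = 1 · 1 = 1
Summing: (μ * σ)(118) = 180 + -60 + -3 + 1 = 118.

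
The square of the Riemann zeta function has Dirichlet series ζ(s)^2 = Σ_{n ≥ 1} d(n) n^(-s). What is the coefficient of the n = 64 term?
d(64) = 7

ζ(s)^2 = (Σ 1/m^s)(Σ 1/k^s). The coefficient of 1/n^s in the product is the number of ordered pairs (m, k) with mk = n, which equals d(n). For n = 64, divisors are [1, 2, 4, 8, 16, 32, 64], so d(64) = 7.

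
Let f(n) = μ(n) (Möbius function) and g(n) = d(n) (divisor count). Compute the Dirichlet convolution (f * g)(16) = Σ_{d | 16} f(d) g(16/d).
(μ * d)(16) = 1

Divisors of 16: [1, 2, 4, 8, 16]. For each d | 16:
  d = 1: μ(1) · d(16/1) = 1 · 5 = 5
  d = 2: μ(2) · d(16/2) = -1 · 4 = -4
  d = 4: μ(4) · d(16/4) = 0 · 3 = 0
  d = 8: μ(8) · d(16/8) = 0 · 2 = 0
  d = 16: μ(16) · d(16/16) = 0 · 1 = 0
Summing: (μ * d)(16) = 5 + -4 + 0 + 0 + 0 = 1.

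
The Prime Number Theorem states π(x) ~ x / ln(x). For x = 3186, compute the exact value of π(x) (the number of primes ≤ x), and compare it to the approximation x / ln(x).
π(3186) = 450;  x/ln(x) ≈ 394.97;  relative error ≈ 12.23%.

Directly count primes up to 3186: π(3186) = 450. The PNT approximation gives 3186/ln(3186) ≈ 3186/8.06652 ≈ 394.97. Relative error (π(x) − x/ln(x)) / π(x) ≈ 12.23%; the approximation is known to undercount slightly (Li(x) is a better estimate).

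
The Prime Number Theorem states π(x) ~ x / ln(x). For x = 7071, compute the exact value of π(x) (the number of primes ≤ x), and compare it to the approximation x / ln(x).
π(7071) = 908;  x/ln(x) ≈ 797.74;  relative error ≈ 12.14%.

Directly count primes up to 7071: π(7071) = 908. The PNT approximation gives 7071/ln(7071) ≈ 7071/8.86376 ≈ 797.74. Relative error (π(x) − x/ln(x)) / π(x) ≈ 12.14%; the approximation is known to undercount slightly (Li(x) is a better estimate).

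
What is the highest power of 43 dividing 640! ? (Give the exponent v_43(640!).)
v_43(640!) = 14

Legendre's formula: v_p(n!) = Σ_{k ≥ 1} ⌊n / p^k⌋. For p = 43, n = 640, the terms are:
  ⌊640/43^1⌋ = ⌊640/43⌋ = 14
(the next term ⌊640/43^2⌋ = 0, terminating the sum). Summing: v_43(640!) = 14 = 14.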